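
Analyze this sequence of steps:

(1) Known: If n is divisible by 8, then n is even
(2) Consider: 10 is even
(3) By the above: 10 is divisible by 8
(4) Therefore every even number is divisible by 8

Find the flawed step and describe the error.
Step 3: By the above: 10 is divisible by 8

Step 3 commits the fallacy of affirming the consequent. The known fact 'divisible by 8 → even' does NOT imply 'even → divisible by 8'. That would be the converse, which is false. For example, 10 is even but 10 ÷ 8 = 1.25, which is not an integer.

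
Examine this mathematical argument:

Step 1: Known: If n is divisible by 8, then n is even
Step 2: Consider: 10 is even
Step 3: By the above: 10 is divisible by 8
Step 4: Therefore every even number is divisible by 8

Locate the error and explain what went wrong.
Step 3: By the above: 10 is divisible by 8

Step 3 commits the fallacy of affirming the consequent. The known fact 'divisible by 8 → even' does NOT imply 'even → divisible by 8'. That would be the converse, which is false. For example, 10 is even but 10 ÷ 8 = 1.25, which is not an integer.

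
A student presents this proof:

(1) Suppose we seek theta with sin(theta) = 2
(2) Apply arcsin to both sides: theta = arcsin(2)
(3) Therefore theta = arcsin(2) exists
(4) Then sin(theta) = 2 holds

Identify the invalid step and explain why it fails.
Step 2: Apply arcsin to both sides: theta = arcsin(2)

Step 2 applies arcsin to 2. However, arcsin(x) is only defined for x in [-1, 1] because sin(theta) can only produce values in that range. Since |2| > 1, arcsin(2) is undefined. There is no angle whose sine equals 2.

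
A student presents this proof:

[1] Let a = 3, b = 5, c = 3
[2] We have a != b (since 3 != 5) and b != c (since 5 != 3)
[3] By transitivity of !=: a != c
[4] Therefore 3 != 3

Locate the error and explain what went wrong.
Step 3: By transitivity of !=: a != c

Step 3 incorrectly applies transitivity to the '!=' relation. Transitivity states: if a R b and b R c, then a R c. However, '!=' is not transitive. Counterexample: 3 != 5 and 5 != 3, but 3 = 3 (both equal 3). Transitivity holds for relations like <, <=, =, but not for !=.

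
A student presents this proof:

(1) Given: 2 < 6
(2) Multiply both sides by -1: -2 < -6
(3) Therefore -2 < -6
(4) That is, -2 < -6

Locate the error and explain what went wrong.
Step 2: Multiply both sides by -1: -2 < -6

Step 2 multiplies both sides by -1 but fails to reverse the inequality sign. When multiplying (or dividing) an inequality by a negative number, the direction must be reversed. Since 2 < 6, we should get -2 > -6, i.e., -2 > -6.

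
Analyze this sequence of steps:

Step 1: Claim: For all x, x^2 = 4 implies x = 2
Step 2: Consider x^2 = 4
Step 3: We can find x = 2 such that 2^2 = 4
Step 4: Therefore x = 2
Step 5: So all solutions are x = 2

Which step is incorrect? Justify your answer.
Step 4: Therefore x = 2

Step 4 incorrectly concludes that x = 2 is the only solution. The proof shows that x = 2 is A solution (existence), but does not show it is the ONLY solution (uniqueness). In fact, x = -2 is also a solution since (-2)^2 = 4. Finding one solution doesn't prove there are no others.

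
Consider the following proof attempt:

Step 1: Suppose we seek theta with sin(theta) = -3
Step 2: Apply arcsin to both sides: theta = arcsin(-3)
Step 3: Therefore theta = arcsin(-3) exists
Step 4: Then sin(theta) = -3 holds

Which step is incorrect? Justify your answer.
Step 2: Apply arcsin to both sides: theta = arcsin(-3)

Step 2 applies arcsin to -3. However, arcsin(x) is only defined for x in [-1, 1] because sin(theta) can only produce values in that range. Since |-3| > 1, arcsin(-3) is undefined. There is no angle whose sine equals -3.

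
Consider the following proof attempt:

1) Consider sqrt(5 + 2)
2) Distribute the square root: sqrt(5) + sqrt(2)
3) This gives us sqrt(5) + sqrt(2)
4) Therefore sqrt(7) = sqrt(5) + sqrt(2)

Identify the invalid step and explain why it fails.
Step 2: Distribute the square root: sqrt(5) + sqrt(2)

Step 2 incorrectly 'distributes' the square root over addition. The square root function does not distribute: sqrt(a + b) ≠ sqrt(a) + sqrt(b). In fact, sqrt(5 + 2) = sqrt(7) ≈ 2.6458, while sqrt(5) + sqrt(2) ≈ 3.6503.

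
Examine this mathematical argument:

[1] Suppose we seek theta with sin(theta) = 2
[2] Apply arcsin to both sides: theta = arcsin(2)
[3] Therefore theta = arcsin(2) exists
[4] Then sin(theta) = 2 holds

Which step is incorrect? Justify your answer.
Step 2: Apply arcsin to both sides: theta = arcsin(2)

Step 2 applies arcsin to 2. However, arcsin(x) is only defined for x in [-1, 1] because sin(theta) can only produce values in that range. Since |2| > 1, arcsin(2) is undefined. There is no angle whose sine equals 2.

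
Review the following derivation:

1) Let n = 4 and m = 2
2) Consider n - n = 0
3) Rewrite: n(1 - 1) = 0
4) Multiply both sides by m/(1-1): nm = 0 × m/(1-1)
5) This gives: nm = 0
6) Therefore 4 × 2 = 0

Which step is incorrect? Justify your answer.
Step 4: Multiply both sides by m/(1-1): nm = 0 × m/(1-1)

Step 4 multiplies both sides by m/(1-1). However, 1-1 = 0, so this is multiplication by m/0, which is undefined. We cannot multiply by an undefined expression.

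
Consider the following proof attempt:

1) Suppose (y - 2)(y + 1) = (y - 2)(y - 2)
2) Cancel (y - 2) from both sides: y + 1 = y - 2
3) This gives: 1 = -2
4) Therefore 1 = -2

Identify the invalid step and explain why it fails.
Step 2: Cancel (y - 2) from both sides: y + 1 = y - 2

Step 2 cancels (y - 2) from both sides. This is only valid if (y - 2) ≠ 0, i.e., y ≠ 2. When y = 2, both sides equal zero regardless of the other factors. The correct approach requires considering y = 2 as a separate case.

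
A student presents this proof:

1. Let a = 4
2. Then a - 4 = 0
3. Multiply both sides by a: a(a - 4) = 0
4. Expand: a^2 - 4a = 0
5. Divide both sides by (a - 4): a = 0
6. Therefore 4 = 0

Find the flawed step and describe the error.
Step 5: Divide both sides by (a - 4): a = 0

Step 5 divides both sides by (a - 4). However, since a = 4, we have (a - 4) = 0. Division by zero is undefined, making this step invalid.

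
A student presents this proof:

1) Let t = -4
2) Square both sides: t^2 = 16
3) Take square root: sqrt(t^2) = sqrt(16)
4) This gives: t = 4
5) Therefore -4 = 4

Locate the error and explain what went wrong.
Step 4: This gives: t = 4

Step 4 incorrectly states that sqrt(t^2) = t. The correct identity is sqrt(t^2) = |t|. Since t = -4 < 0, we have sqrt(t^2) = |-4| = 4, not t = -4.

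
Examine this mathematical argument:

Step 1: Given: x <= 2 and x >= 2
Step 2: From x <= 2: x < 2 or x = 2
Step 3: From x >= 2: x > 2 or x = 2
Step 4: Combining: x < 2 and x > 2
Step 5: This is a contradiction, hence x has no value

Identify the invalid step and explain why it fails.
Step 4: Combining: x < 2 and x > 2

Step 4 incorrectly combines the conditions. From x <= 2 and x >= 2, the intersection is x = 2. The error treats the 'or' cases as 'and' requirements. The correct conclusion is that x = 2 is the unique solution, not that no solution exists.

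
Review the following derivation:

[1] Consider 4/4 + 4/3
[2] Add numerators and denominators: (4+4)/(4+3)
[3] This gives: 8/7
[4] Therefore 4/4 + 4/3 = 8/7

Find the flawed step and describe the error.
Step 2: Add numerators and denominators: (4+4)/(4+3)

Step 2 incorrectly adds fractions by separately adding numerators and denominators. This is wrong. The correct method requires a common denominator: 4/4 + 4/3 = (4×3 + 4×4)/(4×3) = 28/12 = 7/3. The method used gives 8/7, which is different.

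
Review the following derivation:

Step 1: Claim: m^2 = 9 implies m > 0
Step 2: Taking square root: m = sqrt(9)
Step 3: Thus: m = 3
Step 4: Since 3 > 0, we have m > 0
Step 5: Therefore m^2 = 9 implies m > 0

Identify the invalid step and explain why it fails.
Step 2: Taking square root: m = sqrt(9)

Step 2 takes the square root and assumes the positive root only. The equation m^2 = 9 actually has two solutions: m = 3 and m = -3. The proof silently assumes m > 0 without justification, then uses this assumption to conclude m > 0, which is circular. The counterexample m = -3 shows the claim is false.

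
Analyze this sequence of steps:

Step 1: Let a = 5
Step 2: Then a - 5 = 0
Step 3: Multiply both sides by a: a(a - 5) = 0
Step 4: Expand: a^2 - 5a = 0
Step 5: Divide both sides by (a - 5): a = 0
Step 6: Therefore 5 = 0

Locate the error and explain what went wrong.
Step 5: Divide both sides by (a - 5): a = 0

Step 5 divides both sides by (a - 5). However, since a = 5, we have (a - 5) = 0. Division by zero is undefined, making this step invalid.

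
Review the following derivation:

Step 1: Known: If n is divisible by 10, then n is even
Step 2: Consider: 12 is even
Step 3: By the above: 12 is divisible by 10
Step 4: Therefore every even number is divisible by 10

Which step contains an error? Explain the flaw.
Step 3: By the above: 12 is divisible by 10

Step 3 commits the fallacy of affirming the consequent. The known fact 'divisible by 10 → even' does NOT imply 'even → divisible by 10'. That would be the converse, which is false. For example, 12 is even but 12 ÷ 10 = 1.20, which is not an integer.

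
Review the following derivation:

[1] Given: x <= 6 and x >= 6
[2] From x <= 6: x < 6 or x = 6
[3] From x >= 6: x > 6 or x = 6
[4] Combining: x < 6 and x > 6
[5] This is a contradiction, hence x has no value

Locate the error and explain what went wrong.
Step 4: Combining: x < 6 and x > 6

Step 4 incorrectly combines the conditions. From x <= 6 and x >= 6, the intersection is x = 6. The error treats the 'or' cases as 'and' requirements. The correct conclusion is that x = 6 is the unique solution, not that no solution exists.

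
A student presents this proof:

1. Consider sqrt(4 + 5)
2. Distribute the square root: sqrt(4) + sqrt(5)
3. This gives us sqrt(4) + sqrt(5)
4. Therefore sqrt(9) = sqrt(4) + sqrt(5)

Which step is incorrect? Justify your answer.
Step 2: Distribute the square root: sqrt(4) + sqrt(5)

Step 2 incorrectly 'distributes' the square root over addition. The square root function does not distribute: sqrt(a + b) ≠ sqrt(a) + sqrt(b). In fact, sqrt(4 + 5) = sqrt(9) ≈ 3.0000, while sqrt(4) + sqrt(5) ≈ 4.2361.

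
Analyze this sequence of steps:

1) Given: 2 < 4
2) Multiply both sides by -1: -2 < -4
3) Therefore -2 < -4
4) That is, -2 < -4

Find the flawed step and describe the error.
Step 2: Multiply both sides by -1: -2 < -4

Step 2 multiplies both sides by -1 but fails to reverse the inequality sign. When multiplying (or dividing) an inequality by a negative number, the direction must be reversed. Since 2 < 4, we should get -2 > -4, i.e., -2 > -4.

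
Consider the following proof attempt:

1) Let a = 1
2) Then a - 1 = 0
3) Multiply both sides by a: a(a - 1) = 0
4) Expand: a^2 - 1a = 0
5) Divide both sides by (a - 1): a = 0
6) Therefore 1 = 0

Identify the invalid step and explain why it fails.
Step 5: Divide both sides by (a - 1): a = 0

Step 5 divides both sides by (a - 1). However, since a = 1, we have (a - 1) = 0. Division by zero is undefined, making this step invalid.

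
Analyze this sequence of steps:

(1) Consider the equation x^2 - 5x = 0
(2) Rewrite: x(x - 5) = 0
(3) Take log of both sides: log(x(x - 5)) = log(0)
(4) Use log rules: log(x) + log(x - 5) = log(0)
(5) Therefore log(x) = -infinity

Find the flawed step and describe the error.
Step 3: Take log of both sides: log(x(x - 5)) = log(0)

Step 3 takes the logarithm of both sides, resulting in log(0) on the right side. The logarithm is only defined for positive numbers; log(0) is undefined (approaches negative infinity). This operation is invalid.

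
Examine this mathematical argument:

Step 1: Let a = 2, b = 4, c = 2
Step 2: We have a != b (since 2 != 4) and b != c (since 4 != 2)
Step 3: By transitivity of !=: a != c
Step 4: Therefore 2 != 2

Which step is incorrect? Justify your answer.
Step 3: By transitivity of !=: a != c

Step 3 incorrectly applies transitivity to the '!=' relation. Transitivity states: if a R b and b R c, then a R c. However, '!=' is not transitive. Counterexample: 2 != 4 and 4 != 2, but 2 = 2 (both equal 2). Transitivity holds for relations like <, <=, =, but not for !=.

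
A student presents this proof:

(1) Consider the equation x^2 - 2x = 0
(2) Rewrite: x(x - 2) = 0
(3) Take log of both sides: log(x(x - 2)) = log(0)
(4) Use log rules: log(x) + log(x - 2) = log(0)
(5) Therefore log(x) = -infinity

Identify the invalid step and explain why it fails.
Step 3: Take log of both sides: log(x(x - 2)) = log(0)

Step 3 takes the logarithm of both sides, resulting in log(0) on the right side. The logarithm is only defined for positive numbers; log(0) is undefined (approaches negative infinity). This operation is invalid.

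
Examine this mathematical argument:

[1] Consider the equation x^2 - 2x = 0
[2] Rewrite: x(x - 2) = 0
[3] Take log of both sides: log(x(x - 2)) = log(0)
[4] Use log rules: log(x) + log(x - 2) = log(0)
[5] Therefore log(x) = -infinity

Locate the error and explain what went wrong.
Step 3: Take log of both sides: log(x(x - 2)) = log(0)

Step 3 takes the logarithm of both sides, resulting in log(0) on the right side. The logarithm is only defined for positive numbers; log(0) is undefined (approaches negative infinity). This operation is invalid.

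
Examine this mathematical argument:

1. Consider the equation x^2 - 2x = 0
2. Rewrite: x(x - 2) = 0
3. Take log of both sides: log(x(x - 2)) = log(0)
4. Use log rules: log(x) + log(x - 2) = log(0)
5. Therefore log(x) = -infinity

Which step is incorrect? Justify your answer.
Step 3: Take log of both sides: log(x(x - 2)) = log(0)

Step 3 takes the logarithm of both sides, resulting in log(0) on the right side. The logarithm is only defined for positive numbers; log(0) is undefined (approaches negative infinity). This operation is invalid.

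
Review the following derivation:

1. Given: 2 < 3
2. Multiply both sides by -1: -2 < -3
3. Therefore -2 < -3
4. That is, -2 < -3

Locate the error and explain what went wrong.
Step 2: Multiply both sides by -1: -2 < -3

Step 2 multiplies both sides by -1 but fails to reverse the inequality sign. When multiplying (or dividing) an inequality by a negative number, the direction must be reversed. Since 2 < 3, we should get -2 > -3, i.e., -2 > -3.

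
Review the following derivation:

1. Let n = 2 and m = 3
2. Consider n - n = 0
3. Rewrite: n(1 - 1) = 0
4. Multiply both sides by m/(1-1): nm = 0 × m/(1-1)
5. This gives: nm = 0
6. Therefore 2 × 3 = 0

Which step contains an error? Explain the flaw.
Step 4: Multiply both sides by m/(1-1): nm = 0 × m/(1-1)

Step 4 multiplies both sides by m/(1-1). However, 1-1 = 0, so this is multiplication by m/0, which is undefined. We cannot multiply by an undefined expression.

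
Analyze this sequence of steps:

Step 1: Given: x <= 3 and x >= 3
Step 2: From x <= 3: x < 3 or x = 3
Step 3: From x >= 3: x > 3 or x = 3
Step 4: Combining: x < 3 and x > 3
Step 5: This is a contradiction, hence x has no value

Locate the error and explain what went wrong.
Step 4: Combining: x < 3 and x > 3

Step 4 incorrectly combines the conditions. From x <= 3 and x >= 3, the intersection is x = 3. The error treats the 'or' cases as 'and' requirements. The correct conclusion is that x = 3 is the unique solution, not that no solution exists.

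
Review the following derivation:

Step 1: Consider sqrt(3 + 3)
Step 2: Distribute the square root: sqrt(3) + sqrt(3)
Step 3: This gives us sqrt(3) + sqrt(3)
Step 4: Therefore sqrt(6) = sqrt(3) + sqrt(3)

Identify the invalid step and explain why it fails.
Step 2: Distribute the square root: sqrt(3) + sqrt(3)

Step 2 incorrectly 'distributes' the square root over addition. The square root function does not distribute: sqrt(a + b) ≠ sqrt(a) + sqrt(b). In fact, sqrt(3 + 3) = sqrt(6) ≈ 2.4495, while sqrt(3) + sqrt(3) ≈ 3.4641.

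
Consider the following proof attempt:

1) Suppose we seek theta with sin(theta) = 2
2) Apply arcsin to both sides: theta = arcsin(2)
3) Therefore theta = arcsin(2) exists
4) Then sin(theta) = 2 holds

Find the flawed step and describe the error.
Step 2: Apply arcsin to both sides: theta = arcsin(2)

Step 2 applies arcsin to 2. However, arcsin(x) is only defined for x in [-1, 1] because sin(theta) can only produce values in that range. Since |2| > 1, arcsin(2) is undefined. There is no angle whose sine equals 2.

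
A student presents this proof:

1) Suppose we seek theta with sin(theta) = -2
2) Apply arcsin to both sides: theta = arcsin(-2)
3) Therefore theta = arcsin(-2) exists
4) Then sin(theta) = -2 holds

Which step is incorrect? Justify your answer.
Step 2: Apply arcsin to both sides: theta = arcsin(-2)

Step 2 applies arcsin to -2. However, arcsin(x) is only defined for x in [-1, 1] because sin(theta) can only produce values in that range. Since |-2| > 1, arcsin(-2) is undefined. There is no angle whose sine equals -2.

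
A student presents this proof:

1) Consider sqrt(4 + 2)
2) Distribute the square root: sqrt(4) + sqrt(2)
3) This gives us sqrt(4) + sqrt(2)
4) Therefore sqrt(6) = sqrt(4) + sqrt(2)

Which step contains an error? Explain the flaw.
Step 2: Distribute the square root: sqrt(4) + sqrt(2)

Step 2 incorrectly 'distributes' the square root over addition. The square root function does not distribute: sqrt(a + b) ≠ sqrt(a) + sqrt(b). In fact, sqrt(4 + 2) = sqrt(6) ≈ 2.4495, while sqrt(4) + sqrt(2) ≈ 3.4142.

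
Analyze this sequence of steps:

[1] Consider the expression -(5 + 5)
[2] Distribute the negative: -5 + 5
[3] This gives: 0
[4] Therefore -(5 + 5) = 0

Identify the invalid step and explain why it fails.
Step 2: Distribute the negative: -5 + 5

Step 2 incorrectly distributes the negative sign. The correct distribution is -(5 + 5) = -5 - 5 = -10. The negative must be applied to both terms, not just the first. The error treats -(5 + 5) as -5 + 5, which equals 0 instead of -10.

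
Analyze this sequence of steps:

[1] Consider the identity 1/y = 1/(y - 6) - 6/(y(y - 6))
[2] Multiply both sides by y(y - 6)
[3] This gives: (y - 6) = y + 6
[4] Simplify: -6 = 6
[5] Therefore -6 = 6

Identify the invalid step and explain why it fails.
Step 3: This gives: (y - 6) = y + 6

Step 3 makes a sign error when clearing denominators. Multiplying -6/(y(y - 6)) by y(y - 6) gives -6, not +6. The correct result is (y - 6) = y - 6, which is trivially true, not (y - 6) = y + 6. (Step 1 is a valid identity: 1/(y - 6) - 6/(y(y - 6)) = (y - 6)/(y(y - 6)) = 1/y.)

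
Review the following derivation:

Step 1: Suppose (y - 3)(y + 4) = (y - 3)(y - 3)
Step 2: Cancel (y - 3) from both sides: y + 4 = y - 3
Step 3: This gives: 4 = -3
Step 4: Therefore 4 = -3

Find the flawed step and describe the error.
Step 2: Cancel (y - 3) from both sides: y + 4 = y - 3

Step 2 cancels (y - 3) from both sides. This is only valid if (y - 3) ≠ 0, i.e., y ≠ 3. When y = 3, both sides equal zero regardless of the other factors. The correct approach requires considering y = 3 as a separate case.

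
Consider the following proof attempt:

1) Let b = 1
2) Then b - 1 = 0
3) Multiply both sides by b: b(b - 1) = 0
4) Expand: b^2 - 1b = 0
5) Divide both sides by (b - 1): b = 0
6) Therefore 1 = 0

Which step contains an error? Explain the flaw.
Step 5: Divide both sides by (b - 1): b = 0

Step 5 divides both sides by (b - 1). However, since b = 1, we have (b - 1) = 0. Division by zero is undefined, making this step invalid.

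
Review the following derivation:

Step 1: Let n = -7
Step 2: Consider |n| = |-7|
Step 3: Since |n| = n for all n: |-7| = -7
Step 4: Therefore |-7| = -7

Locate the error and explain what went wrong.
Step 3: Since |n| = n for all n: |-7| = -7

Step 3 incorrectly states that |n| = n for all n. The correct definition is |n| = n when n >= 0, and |n| = -n when n < 0. Since -7 < 0, we have |-7| = -(-7) = 7, not -7.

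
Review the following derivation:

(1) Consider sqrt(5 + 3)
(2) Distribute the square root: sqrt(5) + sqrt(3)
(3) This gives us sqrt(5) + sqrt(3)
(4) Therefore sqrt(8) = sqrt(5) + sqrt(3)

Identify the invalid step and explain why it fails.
Step 2: Distribute the square root: sqrt(5) + sqrt(3)

Step 2 incorrectly 'distributes' the square root over addition. The square root function does not distribute: sqrt(a + b) ≠ sqrt(a) + sqrt(b). In fact, sqrt(5 + 3) = sqrt(8) ≈ 2.8284, while sqrt(5) + sqrt(3) ≈ 3.9681.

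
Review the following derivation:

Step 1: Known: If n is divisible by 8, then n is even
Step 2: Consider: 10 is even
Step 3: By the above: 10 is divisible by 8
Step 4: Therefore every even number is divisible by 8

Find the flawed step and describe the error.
Step 3: By the above: 10 is divisible by 8

Step 3 commits the fallacy of affirming the consequent. The known fact 'divisible by 8 → even' does NOT imply 'even → divisible by 8'. That would be the converse, which is false. For example, 10 is even but 10 ÷ 8 = 1.25, which is not an integer.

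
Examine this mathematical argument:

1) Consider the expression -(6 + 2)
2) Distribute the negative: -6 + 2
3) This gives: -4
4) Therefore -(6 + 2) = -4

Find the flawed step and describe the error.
Step 2: Distribute the negative: -6 + 2

Step 2 incorrectly distributes the negative sign. The correct distribution is -(6 + 2) = -6 - 2 = -8. The negative must be applied to both terms, not just the first. The error treats -(6 + 2) as -6 + 2, which equals -4 instead of -8.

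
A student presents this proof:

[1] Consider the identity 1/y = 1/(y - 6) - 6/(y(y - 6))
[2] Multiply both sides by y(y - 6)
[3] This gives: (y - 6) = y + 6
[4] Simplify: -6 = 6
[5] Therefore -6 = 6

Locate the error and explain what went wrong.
Step 3: This gives: (y - 6) = y + 6

Step 3 makes a sign error when clearing denominators. Multiplying -6/(y(y - 6)) by y(y - 6) gives -6, not +6. The correct result is (y - 6) = y - 6, which is trivially true, not (y - 6) = y + 6. (Step 1 is a valid identity: 1/(y - 6) - 6/(y(y - 6)) = (y - 6)/(y(y - 6)) = 1/y.)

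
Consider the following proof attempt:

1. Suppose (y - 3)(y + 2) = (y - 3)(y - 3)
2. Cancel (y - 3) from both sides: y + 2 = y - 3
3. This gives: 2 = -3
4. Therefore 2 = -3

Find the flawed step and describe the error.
Step 2: Cancel (y - 3) from both sides: y + 2 = y - 3

Step 2 cancels (y - 3) from both sides. This is only valid if (y - 3) ≠ 0, i.e., y ≠ 3. When y = 3, both sides equal zero regardless of the other factors. The correct approach requires considering y = 3 as a separate case.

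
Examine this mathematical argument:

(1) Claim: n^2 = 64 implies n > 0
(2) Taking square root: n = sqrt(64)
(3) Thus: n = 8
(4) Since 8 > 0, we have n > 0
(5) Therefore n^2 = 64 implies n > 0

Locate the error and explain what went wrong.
Step 2: Taking square root: n = sqrt(64)

Step 2 takes the square root and assumes the positive root only. The equation n^2 = 64 actually has two solutions: n = 8 and n = -8. The proof silently assumes n > 0 without justification, then uses this assumption to conclude n > 0, which is circular. The counterexample n = -8 shows the claim is false.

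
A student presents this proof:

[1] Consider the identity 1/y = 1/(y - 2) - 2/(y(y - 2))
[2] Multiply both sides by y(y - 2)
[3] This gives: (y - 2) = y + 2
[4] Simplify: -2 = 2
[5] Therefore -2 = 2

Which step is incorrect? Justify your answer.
Step 3: This gives: (y - 2) = y + 2

Step 3 makes a sign error when clearing denominators. Multiplying -2/(y(y - 2)) by y(y - 2) gives -2, not +2. The correct result is (y - 2) = y - 2, which is trivially true, not (y - 2) = y + 2. (Step 1 is a valid identity: 1/(y - 2) - 2/(y(y - 2)) = (y - 2)/(y(y - 2)) = 1/y.)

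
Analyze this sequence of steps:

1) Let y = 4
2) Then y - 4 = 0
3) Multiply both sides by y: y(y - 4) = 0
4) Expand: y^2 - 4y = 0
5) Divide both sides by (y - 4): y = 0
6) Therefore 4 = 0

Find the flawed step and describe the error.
Step 5: Divide both sides by (y - 4): y = 0

Step 5 divides both sides by (y - 4). However, since y = 4, we have (y - 4) = 0. Division by zero is undefined, making this step invalid.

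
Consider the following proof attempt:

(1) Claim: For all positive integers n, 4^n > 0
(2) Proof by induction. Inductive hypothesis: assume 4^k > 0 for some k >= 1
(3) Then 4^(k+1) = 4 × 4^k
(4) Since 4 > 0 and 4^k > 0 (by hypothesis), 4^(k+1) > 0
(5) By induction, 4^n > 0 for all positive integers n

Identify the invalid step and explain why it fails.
Step 5: By induction, 4^n > 0 for all positive integers n

Step 5 concludes the proof by induction, but no base case was ever established. A valid induction proof requires: (1) a base case proving 4^1 > 0, and (2) an inductive step showing IF 4^k > 0 THEN 4^(k+1) > 0. Steps 2-4 correctly establish the inductive step, but without the base case the conclusion in step 5 does not follow.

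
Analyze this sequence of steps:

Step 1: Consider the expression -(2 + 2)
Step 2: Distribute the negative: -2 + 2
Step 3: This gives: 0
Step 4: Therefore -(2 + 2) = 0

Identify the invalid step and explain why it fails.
Step 2: Distribute the negative: -2 + 2

Step 2 incorrectly distributes the negative sign. The correct distribution is -(2 + 2) = -2 - 2 = -4. The negative must be applied to both terms, not just the first. The error treats -(2 + 2) as -2 + 2, which equals 0 instead of -4.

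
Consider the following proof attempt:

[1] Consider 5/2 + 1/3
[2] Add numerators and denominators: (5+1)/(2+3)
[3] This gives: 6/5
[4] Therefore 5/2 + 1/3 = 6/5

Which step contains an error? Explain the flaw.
Step 2: Add numerators and denominators: (5+1)/(2+3)

Step 2 incorrectly adds fractions by separately adding numerators and denominators. This is wrong. The correct method requires a common denominator: 5/2 + 1/3 = (5×3 + 1×2)/(2×3) = 17/6 = 17/6. The method used gives 6/5, which is different.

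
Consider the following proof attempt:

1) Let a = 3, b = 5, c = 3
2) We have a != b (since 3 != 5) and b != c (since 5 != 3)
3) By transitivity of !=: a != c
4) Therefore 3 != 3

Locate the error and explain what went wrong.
Step 3: By transitivity of !=: a != c

Step 3 incorrectly applies transitivity to the '!=' relation. Transitivity states: if a R b and b R c, then a R c. However, '!=' is not transitive. Counterexample: 3 != 5 and 5 != 3, but 3 = 3 (both equal 3). Transitivity holds for relations like <, <=, =, but not for !=.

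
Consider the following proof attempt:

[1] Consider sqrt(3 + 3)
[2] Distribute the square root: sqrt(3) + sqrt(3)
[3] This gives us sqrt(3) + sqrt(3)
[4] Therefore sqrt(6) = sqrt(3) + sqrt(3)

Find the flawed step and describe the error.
Step 2: Distribute the square root: sqrt(3) + sqrt(3)

Step 2 incorrectly 'distributes' the square root over addition. The square root function does not distribute: sqrt(a + b) ≠ sqrt(a) + sqrt(b). In fact, sqrt(3 + 3) = sqrt(6) ≈ 2.4495, while sqrt(3) + sqrt(3) ≈ 3.4641.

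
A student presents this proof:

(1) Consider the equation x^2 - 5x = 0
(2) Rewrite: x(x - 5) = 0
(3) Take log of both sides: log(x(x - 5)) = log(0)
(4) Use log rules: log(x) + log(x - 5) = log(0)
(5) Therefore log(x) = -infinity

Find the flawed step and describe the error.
Step 3: Take log of both sides: log(x(x - 5)) = log(0)

Step 3 takes the logarithm of both sides, resulting in log(0) on the right side. The logarithm is only defined for positive numbers; log(0) is undefined (approaches negative infinity). This operation is invalid.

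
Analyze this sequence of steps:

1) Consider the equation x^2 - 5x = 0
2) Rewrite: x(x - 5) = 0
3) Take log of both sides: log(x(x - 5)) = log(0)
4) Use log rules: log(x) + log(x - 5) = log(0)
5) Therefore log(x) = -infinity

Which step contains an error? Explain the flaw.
Step 3: Take log of both sides: log(x(x - 5)) = log(0)

Step 3 takes the logarithm of both sides, resulting in log(0) on the right side. The logarithm is only defined for positive numbers; log(0) is undefined (approaches negative infinity). This operation is invalid.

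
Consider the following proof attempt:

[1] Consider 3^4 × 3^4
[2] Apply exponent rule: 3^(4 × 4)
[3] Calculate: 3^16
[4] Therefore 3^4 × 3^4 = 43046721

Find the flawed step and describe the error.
Step 2: Apply exponent rule: 3^(4 × 4)

Step 2 incorrectly states that a^b × a^c = a^(b×c). The correct rule is a^b × a^c = a^(b+c). The actual value is 3^4 × 3^4 = 3^8 = 6561, not 3^16 = 43046721.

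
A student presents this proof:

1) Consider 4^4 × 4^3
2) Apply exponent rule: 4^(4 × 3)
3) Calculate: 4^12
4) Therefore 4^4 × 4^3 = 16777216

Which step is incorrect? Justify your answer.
Step 2: Apply exponent rule: 4^(4 × 3)

Step 2 incorrectly states that a^b × a^c = a^(b×c). The correct rule is a^b × a^c = a^(b+c). The actual value is 4^4 × 4^3 = 4^7 = 16384, not 4^12 = 16777216.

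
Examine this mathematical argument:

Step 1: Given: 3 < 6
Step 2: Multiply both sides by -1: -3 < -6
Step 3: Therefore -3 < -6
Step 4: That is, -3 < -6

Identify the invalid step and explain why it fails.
Step 2: Multiply both sides by -1: -3 < -6

Step 2 multiplies both sides by -1 but fails to reverse the inequality sign. When multiplying (or dividing) an inequality by a negative number, the direction must be reversed. Since 3 < 6, we should get -3 > -6, i.e., -3 > -6.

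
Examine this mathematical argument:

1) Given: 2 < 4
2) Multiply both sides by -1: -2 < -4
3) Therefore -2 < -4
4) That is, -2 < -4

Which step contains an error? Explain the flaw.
Step 2: Multiply both sides by -1: -2 < -4

Step 2 multiplies both sides by -1 but fails to reverse the inequality sign. When multiplying (or dividing) an inequality by a negative number, the direction must be reversed. Since 2 < 4, we should get -2 > -4, i.e., -2 > -4.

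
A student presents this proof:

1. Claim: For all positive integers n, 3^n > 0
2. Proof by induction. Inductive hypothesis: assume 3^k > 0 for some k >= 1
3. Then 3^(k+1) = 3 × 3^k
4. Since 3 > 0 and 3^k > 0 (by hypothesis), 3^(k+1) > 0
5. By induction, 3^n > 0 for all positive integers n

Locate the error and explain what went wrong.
Step 5: By induction, 3^n > 0 for all positive integers n

Step 5 concludes the proof by induction, but no base case was ever established. A valid induction proof requires: (1) a base case proving 3^1 > 0, and (2) an inductive step showing IF 3^k > 0 THEN 3^(k+1) > 0. Steps 2-4 correctly establish the inductive step, but without the base case the conclusion in step 5 does not follow.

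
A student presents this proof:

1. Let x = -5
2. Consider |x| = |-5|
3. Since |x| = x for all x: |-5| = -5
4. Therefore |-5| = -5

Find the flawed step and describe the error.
Step 3: Since |x| = x for all x: |-5| = -5

Step 3 incorrectly states that |x| = x for all x. The correct definition is |x| = x when x >= 0, and |x| = -x when x < 0. Since -5 < 0, we have |-5| = -(-5) = 5, not -5.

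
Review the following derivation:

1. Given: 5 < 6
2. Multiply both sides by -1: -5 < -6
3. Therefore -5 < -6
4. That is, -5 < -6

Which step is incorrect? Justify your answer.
Step 2: Multiply both sides by -1: -5 < -6

Step 2 multiplies both sides by -1 but fails to reverse the inequality sign. When multiplying (or dividing) an inequality by a negative number, the direction must be reversed. Since 5 < 6, we should get -5 > -6, i.e., -5 > -6.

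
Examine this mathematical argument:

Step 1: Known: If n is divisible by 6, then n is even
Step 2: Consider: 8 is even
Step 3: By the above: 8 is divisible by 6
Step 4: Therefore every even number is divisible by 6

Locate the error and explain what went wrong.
Step 3: By the above: 8 is divisible by 6

Step 3 commits the fallacy of affirming the consequent. The known fact 'divisible by 6 → even' does NOT imply 'even → divisible by 6'. That would be the converse, which is false. For example, 8 is even but 8 ÷ 6 = 1.33, which is not an integer.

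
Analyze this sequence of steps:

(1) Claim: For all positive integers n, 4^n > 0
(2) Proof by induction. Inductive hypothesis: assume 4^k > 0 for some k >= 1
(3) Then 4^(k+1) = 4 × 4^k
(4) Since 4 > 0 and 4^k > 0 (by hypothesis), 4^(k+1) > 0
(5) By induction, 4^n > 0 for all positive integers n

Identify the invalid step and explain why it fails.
Step 5: By induction, 4^n > 0 for all positive integers n

Step 5 concludes the proof by induction, but no base case was ever established. A valid induction proof requires: (1) a base case proving 4^1 > 0, and (2) an inductive step showing IF 4^k > 0 THEN 4^(k+1) > 0. Steps 2-4 correctly establish the inductive step, but without the base case the conclusion in step 5 does not follow.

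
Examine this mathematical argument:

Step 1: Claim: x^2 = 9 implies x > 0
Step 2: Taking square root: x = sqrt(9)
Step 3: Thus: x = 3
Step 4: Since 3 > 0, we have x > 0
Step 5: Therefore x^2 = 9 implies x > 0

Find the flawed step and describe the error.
Step 2: Taking square root: x = sqrt(9)

Step 2 takes the square root and assumes the positive root only. The equation x^2 = 9 actually has two solutions: x = 3 and x = -3. The proof silently assumes x > 0 without justification, then uses this assumption to conclude x > 0, which is circular. The counterexample x = -3 shows the claim is false.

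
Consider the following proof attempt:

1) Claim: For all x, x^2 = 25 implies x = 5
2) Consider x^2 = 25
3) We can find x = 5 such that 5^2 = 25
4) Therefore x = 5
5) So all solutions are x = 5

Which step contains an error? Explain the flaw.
Step 4: Therefore x = 5

Step 4 incorrectly concludes that x = 5 is the only solution. The proof shows that x = 5 is A solution (existence), but does not show it is the ONLY solution (uniqueness). In fact, x = -5 is also a solution since (-5)^2 = 25. Finding one solution doesn't prove there are no others.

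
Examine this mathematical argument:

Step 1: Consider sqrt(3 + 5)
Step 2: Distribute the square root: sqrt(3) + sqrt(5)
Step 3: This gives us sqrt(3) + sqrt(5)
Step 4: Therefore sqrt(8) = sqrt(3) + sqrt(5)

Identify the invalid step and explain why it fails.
Step 2: Distribute the square root: sqrt(3) + sqrt(5)

Step 2 incorrectly 'distributes' the square root over addition. The square root function does not distribute: sqrt(a + b) ≠ sqrt(a) + sqrt(b). In fact, sqrt(3 + 5) = sqrt(8) ≈ 2.8284, while sqrt(3) + sqrt(5) ≈ 3.9681.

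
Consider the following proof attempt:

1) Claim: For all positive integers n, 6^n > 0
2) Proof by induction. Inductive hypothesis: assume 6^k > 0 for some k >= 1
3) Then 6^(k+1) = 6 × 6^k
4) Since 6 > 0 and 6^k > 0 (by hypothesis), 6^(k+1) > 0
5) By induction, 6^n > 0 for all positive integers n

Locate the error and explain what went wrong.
Step 5: By induction, 6^n > 0 for all positive integers n

Step 5 concludes the proof by induction, but no base case was ever established. A valid induction proof requires: (1) a base case proving 6^1 > 0, and (2) an inductive step showing IF 6^k > 0 THEN 6^(k+1) > 0. Steps 2-4 correctly establish the inductive step, but without the base case the conclusion in step 5 does not follow.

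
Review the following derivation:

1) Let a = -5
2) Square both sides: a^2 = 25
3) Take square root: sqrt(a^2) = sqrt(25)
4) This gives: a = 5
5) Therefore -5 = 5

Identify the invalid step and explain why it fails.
Step 4: This gives: a = 5

Step 4 incorrectly states that sqrt(a^2) = a. The correct identity is sqrt(a^2) = |a|. Since a = -5 < 0, we have sqrt(a^2) = |-5| = 5, not a = -5.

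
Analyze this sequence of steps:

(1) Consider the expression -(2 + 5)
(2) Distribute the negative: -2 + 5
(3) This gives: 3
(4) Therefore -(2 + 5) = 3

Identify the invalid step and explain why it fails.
Step 2: Distribute the negative: -2 + 5

Step 2 incorrectly distributes the negative sign. The correct distribution is -(2 + 5) = -2 - 5 = -7. The negative must be applied to both terms, not just the first. The error treats -(2 + 5) as -2 + 5, which equals 3 instead of -7.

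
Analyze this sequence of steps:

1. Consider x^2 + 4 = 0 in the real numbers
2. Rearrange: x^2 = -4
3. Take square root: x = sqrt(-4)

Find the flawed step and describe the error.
Step 3: Take square root: x = sqrt(-4)

Step 3 takes the square root of -4, which is negative. In the real number system, the square root of a negative number is undefined. The equation x^2 + 4 = 0 has no real solutions. Square roots of negative numbers only exist in the complex numbers.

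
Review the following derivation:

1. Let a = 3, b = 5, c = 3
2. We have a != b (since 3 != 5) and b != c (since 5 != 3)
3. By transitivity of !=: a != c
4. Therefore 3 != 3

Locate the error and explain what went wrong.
Step 3: By transitivity of !=: a != c

Step 3 incorrectly applies transitivity to the '!=' relation. Transitivity states: if a R b and b R c, then a R c. However, '!=' is not transitive. Counterexample: 3 != 5 and 5 != 3, but 3 = 3 (both equal 3). Transitivity holds for relations like <, <=, =, but not for !=.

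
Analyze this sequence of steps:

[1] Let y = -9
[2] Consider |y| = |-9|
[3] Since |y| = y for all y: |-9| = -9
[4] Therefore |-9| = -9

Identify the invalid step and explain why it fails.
Step 3: Since |y| = y for all y: |-9| = -9

Step 3 incorrectly states that |y| = y for all y. The correct definition is |y| = y when y >= 0, and |y| = -y when y < 0. Since -9 < 0, we have |-9| = -(-9) = 9, not -9.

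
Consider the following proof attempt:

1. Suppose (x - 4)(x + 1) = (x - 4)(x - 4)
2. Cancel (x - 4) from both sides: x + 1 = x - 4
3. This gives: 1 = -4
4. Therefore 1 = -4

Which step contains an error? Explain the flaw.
Step 2: Cancel (x - 4) from both sides: x + 1 = x - 4

Step 2 cancels (x - 4) from both sides. This is only valid if (x - 4) ≠ 0, i.e., x ≠ 4. When x = 4, both sides equal zero regardless of the other factors. The correct approach requires considering x = 4 as a separate case.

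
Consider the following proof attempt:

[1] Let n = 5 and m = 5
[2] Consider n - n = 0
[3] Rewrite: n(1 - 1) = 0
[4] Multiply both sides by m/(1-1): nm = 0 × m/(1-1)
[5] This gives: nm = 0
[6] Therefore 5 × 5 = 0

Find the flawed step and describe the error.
Step 4: Multiply both sides by m/(1-1): nm = 0 × m/(1-1)

Step 4 multiplies both sides by m/(1-1). However, 1-1 = 0, so this is multiplication by m/0, which is undefined. We cannot multiply by an undefined expression.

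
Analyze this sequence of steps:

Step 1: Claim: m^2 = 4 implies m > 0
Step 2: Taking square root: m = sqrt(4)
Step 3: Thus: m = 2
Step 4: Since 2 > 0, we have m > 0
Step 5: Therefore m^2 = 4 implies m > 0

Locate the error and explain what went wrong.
Step 2: Taking square root: m = sqrt(4)

Step 2 takes the square root and assumes the positive root only. The equation m^2 = 4 actually has two solutions: m = 2 and m = -2. The proof silently assumes m > 0 without justification, then uses this assumption to conclude m > 0, which is circular. The counterexample m = -2 shows the claim is false.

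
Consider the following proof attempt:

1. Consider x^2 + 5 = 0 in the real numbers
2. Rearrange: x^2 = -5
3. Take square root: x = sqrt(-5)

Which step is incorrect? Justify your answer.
Step 3: Take square root: x = sqrt(-5)

Step 3 takes the square root of -5, which is negative. In the real number system, the square root of a negative number is undefined. The equation x^2 + 5 = 0 has no real solutions. Square roots of negative numbers only exist in the complex numbers.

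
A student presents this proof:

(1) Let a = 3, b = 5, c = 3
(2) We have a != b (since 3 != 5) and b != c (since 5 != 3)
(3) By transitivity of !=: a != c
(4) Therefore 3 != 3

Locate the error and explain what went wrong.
Step 3: By transitivity of !=: a != c

Step 3 incorrectly applies transitivity to the '!=' relation. Transitivity states: if a R b and b R c, then a R c. However, '!=' is not transitive. Counterexample: 3 != 5 and 5 != 3, but 3 = 3 (both equal 3). Transitivity holds for relations like <, <=, =, but not for !=.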